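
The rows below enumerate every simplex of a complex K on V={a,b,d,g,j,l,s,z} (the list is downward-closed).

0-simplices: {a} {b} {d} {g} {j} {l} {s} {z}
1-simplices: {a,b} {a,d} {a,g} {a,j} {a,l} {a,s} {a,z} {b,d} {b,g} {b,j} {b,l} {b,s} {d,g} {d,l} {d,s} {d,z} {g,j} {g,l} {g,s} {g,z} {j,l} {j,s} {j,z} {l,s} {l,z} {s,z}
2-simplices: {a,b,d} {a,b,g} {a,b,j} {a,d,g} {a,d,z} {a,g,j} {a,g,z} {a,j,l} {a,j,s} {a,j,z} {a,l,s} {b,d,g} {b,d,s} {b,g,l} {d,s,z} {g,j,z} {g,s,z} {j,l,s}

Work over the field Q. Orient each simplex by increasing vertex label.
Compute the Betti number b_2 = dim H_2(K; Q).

b_2=3

n_0=8 n_1=26 n_2=18  [Q]
∂1: piv[ab,ad,ag,aj,al,as,az] rk=7  ker:bd,bg,bj,bl,bs,dg,dl,ds,dz,gj,gl,gs,gz,jl,js,jz,ls,lz,sz
∂2: piv[abd,abg,abj,adg,adz,agj,agz,ajl,ajs,ajz,als,bds,bgl,dsz,gsz] rk=15  ker:bdg,gjz,jls
b_2=(18−15)−0=3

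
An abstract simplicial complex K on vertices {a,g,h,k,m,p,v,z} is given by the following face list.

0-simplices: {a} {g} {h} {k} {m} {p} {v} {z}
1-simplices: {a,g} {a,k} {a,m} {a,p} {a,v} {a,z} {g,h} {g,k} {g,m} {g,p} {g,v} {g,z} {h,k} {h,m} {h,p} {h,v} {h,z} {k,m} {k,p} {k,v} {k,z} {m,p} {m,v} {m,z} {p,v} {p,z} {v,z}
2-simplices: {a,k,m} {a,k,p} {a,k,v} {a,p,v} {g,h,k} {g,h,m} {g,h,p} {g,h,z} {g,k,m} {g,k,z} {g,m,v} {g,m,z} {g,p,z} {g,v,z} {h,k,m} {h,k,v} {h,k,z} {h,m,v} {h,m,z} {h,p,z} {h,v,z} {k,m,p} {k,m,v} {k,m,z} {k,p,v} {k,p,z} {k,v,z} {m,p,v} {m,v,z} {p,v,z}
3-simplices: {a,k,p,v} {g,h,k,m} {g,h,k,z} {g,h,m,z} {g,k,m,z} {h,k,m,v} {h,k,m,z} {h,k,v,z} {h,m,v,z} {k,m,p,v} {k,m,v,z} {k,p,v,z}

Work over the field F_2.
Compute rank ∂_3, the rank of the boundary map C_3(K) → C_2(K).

rank∂_3=10

n_0=8 n_1=27 n_2=30 n_3=12  [Z2]
∂1: piv[ag,ak,am,ap,av,az,gh] rk=7  ker:gk,gm,gp,gv,gz,hk,hm,hp,hv,hz,km,kp,kv,kz,mp,mv,mz,pv,pz,vz
∂2: piv[akm,akp,akv,apv,ghk,ghm,ghp,ghz,gkm,gkz,gmv,gmz,gpz,gvz,hkv,hmv,kmp,kpz] rk=18  ker:hkm,hkz,hmz,hpz,hvz,kmv,kmz,kpv,kvz,mpv,mvz,pvz
∂3: piv[akpv,ghkm,ghkz,ghmz,gkmz,hkmv,hkvz,hmvz,kmpv,kpvz] rk=10  ker:hkmz,kmvz
rk∂_3=10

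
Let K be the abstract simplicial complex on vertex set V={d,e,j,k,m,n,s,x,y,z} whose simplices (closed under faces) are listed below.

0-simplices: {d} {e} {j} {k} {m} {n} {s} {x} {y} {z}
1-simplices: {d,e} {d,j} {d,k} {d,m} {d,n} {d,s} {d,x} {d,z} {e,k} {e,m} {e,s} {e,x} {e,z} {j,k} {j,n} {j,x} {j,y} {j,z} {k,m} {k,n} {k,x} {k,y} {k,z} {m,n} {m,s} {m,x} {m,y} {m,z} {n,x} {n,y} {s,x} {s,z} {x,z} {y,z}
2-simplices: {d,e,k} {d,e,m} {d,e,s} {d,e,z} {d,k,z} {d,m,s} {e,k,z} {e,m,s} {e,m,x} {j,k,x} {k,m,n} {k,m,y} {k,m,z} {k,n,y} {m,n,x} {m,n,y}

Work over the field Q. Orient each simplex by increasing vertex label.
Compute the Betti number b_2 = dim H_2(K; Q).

b_2=3

n_0=10 n_1=34 n_2=16  [Q]
∂1: piv[de,dj,dk,dm,dn,ds,dx,dz,jy] rk=9  ker:ek,em,es,ex,ez,jk,jn,jx,jz,km,kn,kx,ky,kz,mn,ms,mx,my,mz,nx,ny,sx,sz,xz,yz
∂2: piv[dek,dem,des,dez,dkz,dms,emx,jkx,kmn,kmy,kmz,kny,mnx] rk=13  ker:ekz,ems,mny
b_2=(16−13)−0=3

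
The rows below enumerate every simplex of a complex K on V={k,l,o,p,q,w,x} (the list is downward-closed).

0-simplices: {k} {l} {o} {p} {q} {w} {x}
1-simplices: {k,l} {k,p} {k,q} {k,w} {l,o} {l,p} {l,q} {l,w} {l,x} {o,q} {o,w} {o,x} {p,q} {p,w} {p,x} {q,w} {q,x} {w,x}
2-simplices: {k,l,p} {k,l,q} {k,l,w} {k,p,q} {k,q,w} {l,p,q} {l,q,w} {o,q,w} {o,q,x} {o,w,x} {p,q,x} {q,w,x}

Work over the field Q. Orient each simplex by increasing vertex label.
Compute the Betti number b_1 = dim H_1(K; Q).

n_0=7 n_1=18 n_2=12  [Q]
∂1: piv[kl,kp,kq,kw,lo,lx] rk=6  ker:lp,lq,lw,oq,ow,ox,pq,pw,px,qw,qx,wx
∂2: piv[klp,klq,klw,kpq,kqw,oqw,oqx,owx,pqx] rk=9  ker:lpq,lqw,qwx
b_1=(18−6)−9=3

b_1=3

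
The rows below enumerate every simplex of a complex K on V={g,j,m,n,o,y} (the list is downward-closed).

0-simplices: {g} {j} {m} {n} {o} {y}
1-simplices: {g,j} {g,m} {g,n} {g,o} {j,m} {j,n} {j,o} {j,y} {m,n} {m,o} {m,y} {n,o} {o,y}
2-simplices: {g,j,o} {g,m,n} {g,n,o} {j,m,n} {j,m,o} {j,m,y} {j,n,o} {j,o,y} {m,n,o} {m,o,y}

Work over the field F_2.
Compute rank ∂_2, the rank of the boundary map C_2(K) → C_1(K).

rank∂_2=8

n_0=6 n_1=13 n_2=10  [Z2]
∂1: piv[gj,gm,gn,go,jy] rk=5  ker:jm,jn,jo,mn,mo,my,no,oy
∂2: piv[gjo,gmn,gno,jmn,jmo,jmy,jno,joy] rk=8  ker:mno,moy
rk∂_2=8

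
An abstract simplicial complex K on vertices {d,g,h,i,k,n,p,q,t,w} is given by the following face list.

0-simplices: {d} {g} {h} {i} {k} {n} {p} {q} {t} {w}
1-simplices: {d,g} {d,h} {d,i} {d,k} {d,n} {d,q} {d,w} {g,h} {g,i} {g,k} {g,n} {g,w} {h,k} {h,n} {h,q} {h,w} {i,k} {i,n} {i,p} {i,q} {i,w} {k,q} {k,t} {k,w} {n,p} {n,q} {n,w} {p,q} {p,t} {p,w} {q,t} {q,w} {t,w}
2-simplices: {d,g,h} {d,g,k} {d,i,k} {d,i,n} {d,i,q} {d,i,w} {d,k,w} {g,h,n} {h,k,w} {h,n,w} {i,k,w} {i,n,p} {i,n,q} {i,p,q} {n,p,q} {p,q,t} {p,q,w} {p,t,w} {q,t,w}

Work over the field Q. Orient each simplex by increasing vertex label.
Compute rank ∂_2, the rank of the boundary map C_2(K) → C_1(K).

n_0=10 n_1=33 n_2=19  [Q]
∂1: piv[dg,dh,di,dk,dn,dq,dw,ip,kt] rk=9  ker:gh,gi,gk,gn,gw,hk,hn,hq,hw,ik,in,iq,iw,kq,kw,np,nq,nw,pq,pt,pw,qt,qw,tw
∂2: piv[dgh,dgk,dik,din,diq,diw,dkw,ghn,hkw,hnw,inp,inq,ipq,pqt,pqw,ptw] rk=16  ker:ikw,npq,qtw
rk∂_2=16

rank∂_2=16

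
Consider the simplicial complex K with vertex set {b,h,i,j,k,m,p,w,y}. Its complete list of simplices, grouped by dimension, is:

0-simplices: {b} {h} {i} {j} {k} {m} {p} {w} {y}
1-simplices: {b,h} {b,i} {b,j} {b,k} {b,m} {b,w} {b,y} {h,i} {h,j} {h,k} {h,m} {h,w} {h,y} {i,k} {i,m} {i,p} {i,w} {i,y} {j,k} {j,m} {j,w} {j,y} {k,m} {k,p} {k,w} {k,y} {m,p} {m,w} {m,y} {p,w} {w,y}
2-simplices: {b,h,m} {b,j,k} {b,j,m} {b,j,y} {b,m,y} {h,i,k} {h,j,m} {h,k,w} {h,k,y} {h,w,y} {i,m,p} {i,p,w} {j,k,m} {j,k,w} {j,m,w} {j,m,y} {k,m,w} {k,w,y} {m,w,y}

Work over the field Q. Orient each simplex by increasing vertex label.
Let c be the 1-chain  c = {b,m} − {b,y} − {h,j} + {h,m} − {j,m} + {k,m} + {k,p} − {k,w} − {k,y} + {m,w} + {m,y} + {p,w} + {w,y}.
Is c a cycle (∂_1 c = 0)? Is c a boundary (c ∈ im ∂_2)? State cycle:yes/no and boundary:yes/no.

cycle:yes boundary:no

n_0=9 n_1=31 n_2=19  [Q]
∂1: piv[bh,bi,bj,bk,bm,bw,by,ip] rk=8  ker:hi,hj,hk,hm,hw,hy,ik,im,iw,iy,jk,jm,jw,jy,km,kp,kw,ky,mp,mw,my,pw,wy
∂2: piv[bhm,bjk,bjm,bjy,bmy,hik,hjm,hkw,hky,hwy,imp,ipw,jkm,jkw,jmw,mwy] rk=16  ker:jmy,kmw,kwy
∂1c = 0
c vs im∂2: residual ≠ 0 ⇒ not boundary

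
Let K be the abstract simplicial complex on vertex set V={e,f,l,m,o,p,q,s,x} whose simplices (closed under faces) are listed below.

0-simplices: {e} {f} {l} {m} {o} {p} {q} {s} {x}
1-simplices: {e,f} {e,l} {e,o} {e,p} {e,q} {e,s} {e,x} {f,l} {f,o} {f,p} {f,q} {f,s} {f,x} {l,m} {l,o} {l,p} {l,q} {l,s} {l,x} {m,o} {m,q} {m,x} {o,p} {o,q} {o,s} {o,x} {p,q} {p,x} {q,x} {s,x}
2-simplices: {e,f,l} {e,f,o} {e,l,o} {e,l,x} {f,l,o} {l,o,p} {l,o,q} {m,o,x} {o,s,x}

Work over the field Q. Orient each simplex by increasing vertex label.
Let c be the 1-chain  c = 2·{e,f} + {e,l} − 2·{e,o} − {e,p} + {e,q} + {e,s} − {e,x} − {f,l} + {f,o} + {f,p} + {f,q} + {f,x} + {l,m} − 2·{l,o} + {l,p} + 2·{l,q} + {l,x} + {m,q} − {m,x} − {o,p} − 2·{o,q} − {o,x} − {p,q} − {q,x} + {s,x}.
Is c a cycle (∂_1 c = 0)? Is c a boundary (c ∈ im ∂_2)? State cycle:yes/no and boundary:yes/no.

cycle:no boundary:no

n_0=9 n_1=30 n_2=9  [Q]
∂1: piv[ef,el,eo,ep,eq,es,ex,lm] rk=8  ker:fl,fo,fp,fq,fs,fx,lo,lp,lq,ls,lx,mo,mq,mx,op,oq,os,ox,pq,px,qx,sx
∂2: piv[efl,efo,elo,elx,lop,loq,mox,osx] rk=8  ker:flo
∂1c = −{e} − {f} − 3·{l} + {m} + {o} + {p} + 3·{q} − {x}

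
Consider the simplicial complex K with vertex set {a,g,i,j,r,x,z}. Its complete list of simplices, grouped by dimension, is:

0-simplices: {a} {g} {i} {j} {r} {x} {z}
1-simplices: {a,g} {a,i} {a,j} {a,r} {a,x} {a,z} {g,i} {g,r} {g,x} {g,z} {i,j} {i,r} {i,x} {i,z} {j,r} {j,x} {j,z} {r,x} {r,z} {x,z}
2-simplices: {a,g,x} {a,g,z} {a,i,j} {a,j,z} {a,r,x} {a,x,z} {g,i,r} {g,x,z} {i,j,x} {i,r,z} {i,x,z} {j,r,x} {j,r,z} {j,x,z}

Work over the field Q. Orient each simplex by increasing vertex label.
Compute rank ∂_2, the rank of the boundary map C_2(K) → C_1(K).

rank∂_2=13

n_0=7 n_1=20 n_2=14  [Q]
∂1: piv[ag,ai,aj,ar,ax,az] rk=6  ker:gi,gr,gx,gz,ij,ir,ix,iz,jr,jx,jz,rx,rz,xz
∂2: piv[agx,agz,aij,ajz,arx,axz,gir,ijx,irz,ixz,jrx,jrz,jxz] rk=13  ker:gxz
rk∂_2=13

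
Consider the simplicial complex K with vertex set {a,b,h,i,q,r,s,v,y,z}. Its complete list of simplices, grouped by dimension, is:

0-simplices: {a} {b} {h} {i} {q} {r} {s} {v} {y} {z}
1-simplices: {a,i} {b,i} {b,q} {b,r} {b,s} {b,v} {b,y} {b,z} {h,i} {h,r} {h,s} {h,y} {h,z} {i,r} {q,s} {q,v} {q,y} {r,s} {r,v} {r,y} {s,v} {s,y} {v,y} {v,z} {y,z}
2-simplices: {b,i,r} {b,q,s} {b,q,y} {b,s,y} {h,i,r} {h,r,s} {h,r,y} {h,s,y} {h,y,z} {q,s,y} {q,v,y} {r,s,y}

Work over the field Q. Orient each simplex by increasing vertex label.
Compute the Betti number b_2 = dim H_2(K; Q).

n_0=10 n_1=25 n_2=12  [Q]
∂1: piv[ai,bi,bq,br,bs,bv,by,bz,hi] rk=9  ker:hr,hs,hy,hz,ir,qs,qv,qy,rs,rv,ry,sv,sy,vy,vz,yz
∂2: piv[bir,bqs,bqy,bsy,hir,hrs,hry,hsy,hyz,qvy] rk=10  ker:qsy,rsy
b_2=(12−10)−0=2

b_2=2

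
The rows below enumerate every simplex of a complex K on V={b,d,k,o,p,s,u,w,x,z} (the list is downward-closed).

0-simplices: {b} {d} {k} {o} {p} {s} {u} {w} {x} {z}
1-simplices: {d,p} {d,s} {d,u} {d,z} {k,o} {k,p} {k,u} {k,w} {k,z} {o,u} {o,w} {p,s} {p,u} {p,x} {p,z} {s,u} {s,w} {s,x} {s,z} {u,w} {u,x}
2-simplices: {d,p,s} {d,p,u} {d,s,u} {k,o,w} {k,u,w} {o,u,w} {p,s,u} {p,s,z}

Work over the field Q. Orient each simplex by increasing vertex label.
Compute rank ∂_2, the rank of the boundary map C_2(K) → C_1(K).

n_0=10 n_1=21 n_2=8  [Q]
∂1: piv[dp,ds,du,dz,ko,kp,kw,px] rk=8  ker:ku,kz,ou,ow,ps,pu,pz,su,sw,sx,sz,uw,ux
∂2: piv[dps,dpu,dsu,kow,kuw,ouw,psz] rk=7  ker:psu
rk∂_2=7

rank∂_2=7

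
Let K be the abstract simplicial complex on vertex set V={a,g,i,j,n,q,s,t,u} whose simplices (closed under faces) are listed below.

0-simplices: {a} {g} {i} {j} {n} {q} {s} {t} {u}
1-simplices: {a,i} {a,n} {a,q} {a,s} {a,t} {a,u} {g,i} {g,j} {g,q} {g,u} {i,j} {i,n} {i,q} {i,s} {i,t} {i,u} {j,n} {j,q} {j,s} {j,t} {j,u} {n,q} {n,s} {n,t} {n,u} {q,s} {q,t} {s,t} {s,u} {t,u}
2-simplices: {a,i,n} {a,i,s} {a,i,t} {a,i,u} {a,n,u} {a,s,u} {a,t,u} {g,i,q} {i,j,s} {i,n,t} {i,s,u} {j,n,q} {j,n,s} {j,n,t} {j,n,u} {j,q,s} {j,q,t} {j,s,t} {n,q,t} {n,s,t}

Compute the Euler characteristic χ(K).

χ(K)=-1

n_0=9 n_1=30 n_2=20
χ=+9−30+20=-1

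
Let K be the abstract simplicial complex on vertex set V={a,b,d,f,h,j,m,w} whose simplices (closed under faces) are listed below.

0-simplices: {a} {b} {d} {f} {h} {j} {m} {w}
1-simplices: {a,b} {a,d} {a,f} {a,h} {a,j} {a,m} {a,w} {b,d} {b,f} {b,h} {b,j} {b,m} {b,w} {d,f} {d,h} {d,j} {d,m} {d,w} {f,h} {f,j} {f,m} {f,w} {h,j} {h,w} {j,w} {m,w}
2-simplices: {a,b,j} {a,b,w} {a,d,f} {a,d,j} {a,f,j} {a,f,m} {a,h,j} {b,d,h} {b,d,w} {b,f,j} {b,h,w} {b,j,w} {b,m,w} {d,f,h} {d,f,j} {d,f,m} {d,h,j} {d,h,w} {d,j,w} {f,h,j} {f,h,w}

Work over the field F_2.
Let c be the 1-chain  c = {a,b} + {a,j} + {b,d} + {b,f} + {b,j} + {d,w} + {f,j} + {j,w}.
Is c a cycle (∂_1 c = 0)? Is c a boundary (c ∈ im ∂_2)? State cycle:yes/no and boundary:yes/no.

n_0=8 n_1=26 n_2=21  [Z2]
∂1: piv[ab,ad,af,ah,aj,am,aw] rk=7  ker:bd,bf,bh,bj,bm,bw,df,dh,dj,dm,dw,fh,fj,fm,fw,hj,hw,jw,mw
∂2: piv[abj,abw,adf,adj,afj,afm,ahj,bdh,bdw,bfj,bhw,bjw,bmw,dfh,dfm,dhj,djw,fhw] rk=18  ker:dfj,dhw,fhj
∂1c = 0
c vs im∂2: reduces to 0 ⇒ boundary

cycle:yes boundary:yes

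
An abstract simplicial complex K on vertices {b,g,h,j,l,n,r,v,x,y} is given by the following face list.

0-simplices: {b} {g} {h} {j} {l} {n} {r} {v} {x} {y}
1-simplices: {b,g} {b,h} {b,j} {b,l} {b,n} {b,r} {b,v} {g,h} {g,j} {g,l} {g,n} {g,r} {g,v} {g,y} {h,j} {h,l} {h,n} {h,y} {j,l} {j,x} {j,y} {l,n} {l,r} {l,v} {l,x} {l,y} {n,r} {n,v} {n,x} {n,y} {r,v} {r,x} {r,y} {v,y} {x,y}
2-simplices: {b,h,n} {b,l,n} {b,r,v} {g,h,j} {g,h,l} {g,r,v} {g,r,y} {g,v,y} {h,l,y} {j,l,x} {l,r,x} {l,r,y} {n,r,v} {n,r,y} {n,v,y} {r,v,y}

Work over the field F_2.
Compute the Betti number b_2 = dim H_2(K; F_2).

n_0=10 n_1=35 n_2=16  [Z2]
∂1: piv[bg,bh,bj,bl,bn,br,bv,gy,jx] rk=9  ker:gh,gj,gl,gn,gr,gv,hj,hl,hn,hy,jl,jy,ln,lr,lv,lx,ly,nr,nv,nx,ny,rv,rx,ry,vy,xy
∂2: piv[bhn,bln,brv,ghj,ghl,grv,gry,gvy,hly,jlx,lrx,lry,nrv,nry] rk=14  ker:nvy,rvy
b_2=(16−14)−0=2

b_2=2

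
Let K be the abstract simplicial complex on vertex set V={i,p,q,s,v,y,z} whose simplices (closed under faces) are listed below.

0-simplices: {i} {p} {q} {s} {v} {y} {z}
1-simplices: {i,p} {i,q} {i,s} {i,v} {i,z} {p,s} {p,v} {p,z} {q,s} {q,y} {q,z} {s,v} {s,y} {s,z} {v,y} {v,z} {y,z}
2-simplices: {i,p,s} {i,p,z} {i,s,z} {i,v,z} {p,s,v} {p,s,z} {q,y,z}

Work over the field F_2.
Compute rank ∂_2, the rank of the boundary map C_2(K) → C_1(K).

rank∂_2=6

n_0=7 n_1=17 n_2=7  [Z2]
∂1: piv[ip,iq,is,iv,iz,qy] rk=6  ker:ps,pv,pz,qs,qz,sv,sy,sz,vy,vz,yz
∂2: piv[ips,ipz,isz,ivz,psv,qyz] rk=6  ker:psz
rk∂_2=6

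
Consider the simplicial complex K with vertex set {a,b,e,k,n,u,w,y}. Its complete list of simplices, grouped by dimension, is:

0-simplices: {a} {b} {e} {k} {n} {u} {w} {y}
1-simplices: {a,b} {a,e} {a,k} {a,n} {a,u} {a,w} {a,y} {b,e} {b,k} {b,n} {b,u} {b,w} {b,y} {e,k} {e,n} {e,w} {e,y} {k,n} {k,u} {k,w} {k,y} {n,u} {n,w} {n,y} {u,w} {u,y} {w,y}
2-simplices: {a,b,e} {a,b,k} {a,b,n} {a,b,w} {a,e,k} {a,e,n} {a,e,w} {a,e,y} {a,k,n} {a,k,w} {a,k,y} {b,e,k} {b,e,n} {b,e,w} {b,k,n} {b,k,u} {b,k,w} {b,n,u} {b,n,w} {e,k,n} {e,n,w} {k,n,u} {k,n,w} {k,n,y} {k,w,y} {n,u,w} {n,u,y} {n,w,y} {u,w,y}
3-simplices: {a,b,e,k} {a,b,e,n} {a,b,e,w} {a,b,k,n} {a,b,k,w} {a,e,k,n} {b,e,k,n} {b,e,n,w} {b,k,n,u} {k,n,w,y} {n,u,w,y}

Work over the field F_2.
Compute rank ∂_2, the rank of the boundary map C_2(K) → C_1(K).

rank∂_2=18

n_0=8 n_1=27 n_2=29 n_3=11  [Z2]
∂1: piv[ab,ae,ak,an,au,aw,ay] rk=7  ker:be,bk,bn,bu,bw,by,ek,en,ew,ey,kn,ku,kw,ky,nu,nw,ny,uw,uy,wy
∂2: piv[abe,abk,abn,abw,aek,aen,aew,aey,akn,akw,aky,bku,bnu,bnw,kny,kwy,nuw,nuy] rk=18  ker:bek,ben,bew,bkn,bkw,ekn,enw,knu,knw,nwy,uwy
∂3: piv[abek,aben,abew,abkn,abkw,aekn,benw,bknu,knwy,nuwy] rk=10  ker:bekn
rk∂_2=18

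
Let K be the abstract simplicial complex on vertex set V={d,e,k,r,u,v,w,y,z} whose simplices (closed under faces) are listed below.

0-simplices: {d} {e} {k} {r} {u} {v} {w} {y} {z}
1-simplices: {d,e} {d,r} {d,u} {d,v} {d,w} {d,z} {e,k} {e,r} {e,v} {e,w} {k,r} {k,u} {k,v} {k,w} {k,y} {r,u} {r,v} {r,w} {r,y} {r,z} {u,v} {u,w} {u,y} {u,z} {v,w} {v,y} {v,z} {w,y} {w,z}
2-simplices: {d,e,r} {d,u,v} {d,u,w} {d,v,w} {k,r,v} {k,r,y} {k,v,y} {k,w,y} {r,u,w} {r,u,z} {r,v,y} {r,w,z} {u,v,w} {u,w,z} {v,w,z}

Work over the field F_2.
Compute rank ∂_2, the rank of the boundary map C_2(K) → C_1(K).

rank∂_2=12

n_0=9 n_1=29 n_2=15  [Z2]
∂1: piv[de,dr,du,dv,dw,dz,ek,ky] rk=8  ker:er,ev,ew,kr,ku,kv,kw,ru,rv,rw,ry,rz,uv,uw,uy,uz,vw,vy,vz,wy,wz
∂2: piv[der,duv,duw,dvw,krv,kry,kvy,kwy,ruw,ruz,rwz,vwz] rk=12  ker:rvy,uvw,uwz
rk∂_2=12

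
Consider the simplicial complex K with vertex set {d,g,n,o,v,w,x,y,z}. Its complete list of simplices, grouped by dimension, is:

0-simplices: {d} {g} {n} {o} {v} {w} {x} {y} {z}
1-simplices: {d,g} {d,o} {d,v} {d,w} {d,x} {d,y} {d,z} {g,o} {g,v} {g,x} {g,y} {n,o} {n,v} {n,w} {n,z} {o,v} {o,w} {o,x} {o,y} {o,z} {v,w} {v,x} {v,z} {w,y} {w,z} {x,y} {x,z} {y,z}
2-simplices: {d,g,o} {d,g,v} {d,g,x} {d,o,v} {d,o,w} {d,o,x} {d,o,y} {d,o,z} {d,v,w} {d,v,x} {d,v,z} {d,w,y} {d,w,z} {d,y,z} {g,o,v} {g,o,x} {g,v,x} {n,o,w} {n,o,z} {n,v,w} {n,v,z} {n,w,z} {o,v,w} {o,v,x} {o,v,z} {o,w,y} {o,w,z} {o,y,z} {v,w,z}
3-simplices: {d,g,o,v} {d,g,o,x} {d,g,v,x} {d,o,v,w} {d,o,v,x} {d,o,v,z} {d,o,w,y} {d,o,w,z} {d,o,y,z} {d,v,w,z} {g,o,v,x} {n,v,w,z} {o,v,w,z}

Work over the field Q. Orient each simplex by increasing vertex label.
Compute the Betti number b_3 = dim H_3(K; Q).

b_3=2

n_0=9 n_1=28 n_2=29 n_3=13  [Q]
∂1: piv[dg,do,dv,dw,dx,dy,dz,no] rk=8  ker:go,gv,gx,gy,nv,nw,nz,ov,ow,ox,oy,oz,vw,vx,vz,wy,wz,xy,xz,yz
∂2: piv[dgo,dgv,dgx,dov,dow,dox,doy,doz,dvw,dvx,dvz,dwy,dwz,dyz,now,noz,nvw] rk=17  ker:gov,gox,gvx,nvz,nwz,ovw,ovx,ovz,owy,owz,oyz,vwz
∂3: piv[dgov,dgox,dgvx,dovw,dovx,dovz,dowy,dowz,doyz,dvwz,nvwz] rk=11  ker:govx,ovwz
b_3=(13−11)−0=2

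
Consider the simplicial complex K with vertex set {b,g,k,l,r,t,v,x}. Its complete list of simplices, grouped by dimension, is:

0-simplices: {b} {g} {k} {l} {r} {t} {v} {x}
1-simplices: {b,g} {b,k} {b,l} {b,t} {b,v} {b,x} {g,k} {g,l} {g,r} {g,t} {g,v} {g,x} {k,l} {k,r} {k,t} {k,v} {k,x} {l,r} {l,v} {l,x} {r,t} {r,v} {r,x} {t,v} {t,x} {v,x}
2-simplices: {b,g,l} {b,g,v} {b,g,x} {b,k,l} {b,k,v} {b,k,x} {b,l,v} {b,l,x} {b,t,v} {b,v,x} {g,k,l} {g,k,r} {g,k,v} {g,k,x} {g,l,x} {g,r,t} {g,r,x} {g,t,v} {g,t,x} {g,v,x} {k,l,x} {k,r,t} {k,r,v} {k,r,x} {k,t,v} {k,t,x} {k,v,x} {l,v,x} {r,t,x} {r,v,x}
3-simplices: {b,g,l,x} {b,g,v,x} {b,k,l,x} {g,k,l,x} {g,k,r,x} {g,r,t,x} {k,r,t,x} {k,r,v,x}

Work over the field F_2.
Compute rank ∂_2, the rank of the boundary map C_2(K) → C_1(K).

n_0=8 n_1=26 n_2=30 n_3=8  [Z2]
∂1: piv[bg,bk,bl,bt,bv,bx,gr] rk=7  ker:gk,gl,gt,gv,gx,kl,kr,kt,kv,kx,lr,lv,lx,rt,rv,rx,tv,tx,vx
∂2: piv[bgl,bgv,bgx,bkl,bkv,bkx,blv,blx,btv,bvx,gkl,gkr,grt,grx,gtv,gtx,krt,krv] rk=18  ker:gkv,gkx,glx,gvx,klx,krx,ktv,ktx,kvx,lvx,rtx,rvx
∂3: piv[bglx,bgvx,bklx,gklx,gkrx,grtx,krtx,krvx] rk=8
rk∂_2=18

rank∂_2=18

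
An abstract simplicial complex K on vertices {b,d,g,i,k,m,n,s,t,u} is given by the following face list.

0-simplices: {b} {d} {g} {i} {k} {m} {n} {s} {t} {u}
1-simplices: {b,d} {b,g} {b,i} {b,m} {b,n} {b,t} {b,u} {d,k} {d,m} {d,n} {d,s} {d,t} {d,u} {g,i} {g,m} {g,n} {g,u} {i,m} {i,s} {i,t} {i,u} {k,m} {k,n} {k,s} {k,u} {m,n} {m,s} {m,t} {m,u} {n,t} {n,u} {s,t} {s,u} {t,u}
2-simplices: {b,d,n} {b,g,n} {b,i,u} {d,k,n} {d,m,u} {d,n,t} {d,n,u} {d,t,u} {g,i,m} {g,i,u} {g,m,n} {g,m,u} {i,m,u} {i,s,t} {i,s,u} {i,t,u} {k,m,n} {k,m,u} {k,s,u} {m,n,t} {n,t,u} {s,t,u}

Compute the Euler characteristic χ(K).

n_0=10 n_1=34 n_2=22
χ=+10−34+22=-2

χ(K)=-2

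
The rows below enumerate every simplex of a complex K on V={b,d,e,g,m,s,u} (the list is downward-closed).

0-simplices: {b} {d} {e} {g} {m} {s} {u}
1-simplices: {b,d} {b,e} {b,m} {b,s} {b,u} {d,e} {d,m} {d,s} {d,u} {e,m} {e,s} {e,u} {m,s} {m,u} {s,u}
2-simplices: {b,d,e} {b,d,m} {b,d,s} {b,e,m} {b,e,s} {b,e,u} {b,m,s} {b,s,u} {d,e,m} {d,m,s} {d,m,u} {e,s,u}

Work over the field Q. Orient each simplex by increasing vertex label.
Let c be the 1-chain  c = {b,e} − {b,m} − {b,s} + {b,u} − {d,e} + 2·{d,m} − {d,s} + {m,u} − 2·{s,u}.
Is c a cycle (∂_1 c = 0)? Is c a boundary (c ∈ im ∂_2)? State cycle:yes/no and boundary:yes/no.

cycle:yes boundary:no

n_0=7 n_1=15 n_2=12  [Q]
∂1: piv[bd,be,bm,bs,bu] rk=5  ker:de,dm,ds,du,em,es,eu,ms,mu,su
∂2: piv[bde,bdm,bds,bem,bes,beu,bms,bsu,dmu] rk=9  ker:dem,dms,esu
∂1c = 0
c vs im∂2: residual ≠ 0 ⇒ not boundary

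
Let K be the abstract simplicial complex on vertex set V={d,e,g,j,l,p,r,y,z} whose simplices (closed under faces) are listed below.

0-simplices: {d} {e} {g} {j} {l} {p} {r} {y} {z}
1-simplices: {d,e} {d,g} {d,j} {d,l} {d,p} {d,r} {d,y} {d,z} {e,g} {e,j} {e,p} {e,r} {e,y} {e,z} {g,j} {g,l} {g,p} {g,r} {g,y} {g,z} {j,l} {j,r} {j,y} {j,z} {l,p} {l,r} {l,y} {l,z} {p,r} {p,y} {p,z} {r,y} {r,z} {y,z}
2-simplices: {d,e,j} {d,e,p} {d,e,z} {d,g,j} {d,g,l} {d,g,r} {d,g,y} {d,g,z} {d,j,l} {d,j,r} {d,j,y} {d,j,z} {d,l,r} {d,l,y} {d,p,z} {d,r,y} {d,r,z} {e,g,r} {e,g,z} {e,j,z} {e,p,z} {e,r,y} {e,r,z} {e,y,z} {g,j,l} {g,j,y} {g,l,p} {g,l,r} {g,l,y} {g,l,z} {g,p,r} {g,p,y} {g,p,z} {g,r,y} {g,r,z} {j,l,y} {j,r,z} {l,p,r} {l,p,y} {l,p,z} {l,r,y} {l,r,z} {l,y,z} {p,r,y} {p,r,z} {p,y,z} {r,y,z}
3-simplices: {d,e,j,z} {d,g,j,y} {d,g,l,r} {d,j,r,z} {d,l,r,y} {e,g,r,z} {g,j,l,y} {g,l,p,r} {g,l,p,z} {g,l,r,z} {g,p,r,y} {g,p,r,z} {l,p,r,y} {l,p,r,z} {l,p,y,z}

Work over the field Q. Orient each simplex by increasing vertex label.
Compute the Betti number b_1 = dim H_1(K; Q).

b_1=0

n_0=9 n_1=34 n_2=47 n_3=15  [Q]
∂1: piv[de,dg,dj,dl,dp,dr,dy,dz] rk=8  ker:eg,ej,ep,er,ey,ez,gj,gl,gp,gr,gy,gz,jl,jr,jy,jz,lp,lr,ly,lz,pr,py,pz,ry,rz,yz
∂2: piv[dej,dep,dez,dgj,dgl,dgr,dgy,dgz,djl,djr,djy,djz,dlr,dly,dpz,dry,drz,egr,egz,ery,eyz,glp,glz,gpr,gpy,gpz] rk=26  ker:ejz,epz,erz,gjl,gjy,glr,gly,gry,grz,jly,jrz,lpr,lpy,lpz,lry,lrz,lyz,pry,prz,pyz,ryz
∂3: piv[dejz,dgjy,dglr,djrz,dlry,egrz,gjly,glpr,glpz,glrz,gpry,gprz,lpry,lpyz] rk=14  ker:lprz
b_1=(34−8)−26=0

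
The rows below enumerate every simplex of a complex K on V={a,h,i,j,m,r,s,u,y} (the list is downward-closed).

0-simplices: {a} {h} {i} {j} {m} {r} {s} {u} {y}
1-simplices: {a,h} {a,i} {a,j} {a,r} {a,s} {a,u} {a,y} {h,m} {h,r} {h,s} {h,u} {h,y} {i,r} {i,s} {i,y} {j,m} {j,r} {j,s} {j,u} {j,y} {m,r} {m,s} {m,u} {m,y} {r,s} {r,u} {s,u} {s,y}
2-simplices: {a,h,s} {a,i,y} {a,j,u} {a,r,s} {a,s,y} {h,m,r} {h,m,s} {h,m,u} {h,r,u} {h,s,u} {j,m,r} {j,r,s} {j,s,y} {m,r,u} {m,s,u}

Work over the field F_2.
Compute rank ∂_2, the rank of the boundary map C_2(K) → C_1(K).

rank∂_2=13

n_0=9 n_1=28 n_2=15  [Z2]
∂1: piv[ah,ai,aj,ar,as,au,ay,hm] rk=8  ker:hr,hs,hu,hy,ir,is,iy,jm,jr,js,ju,jy,mr,ms,mu,my,rs,ru,su,sy
∂2: piv[ahs,aiy,aju,ars,asy,hmr,hms,hmu,hru,hsu,jmr,jrs,jsy] rk=13  ker:mru,msu
rk∂_2=13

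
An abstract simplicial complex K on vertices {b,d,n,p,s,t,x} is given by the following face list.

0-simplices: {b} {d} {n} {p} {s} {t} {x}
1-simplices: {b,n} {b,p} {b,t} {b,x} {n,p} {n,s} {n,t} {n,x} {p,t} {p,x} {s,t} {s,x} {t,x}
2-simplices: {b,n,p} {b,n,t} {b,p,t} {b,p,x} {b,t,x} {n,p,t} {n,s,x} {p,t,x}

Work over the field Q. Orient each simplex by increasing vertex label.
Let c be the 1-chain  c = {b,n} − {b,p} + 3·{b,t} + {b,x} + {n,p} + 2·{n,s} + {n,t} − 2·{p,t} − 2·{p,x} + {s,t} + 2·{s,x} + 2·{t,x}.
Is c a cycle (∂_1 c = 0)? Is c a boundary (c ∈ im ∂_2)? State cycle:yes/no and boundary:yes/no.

cycle:no boundary:no

n_0=7 n_1=13 n_2=8  [Q]
∂1: piv[bn,bp,bt,bx,ns] rk=5  ker:np,nt,nx,pt,px,st,sx,tx
∂2: piv[bnp,bnt,bpt,bpx,btx,nsx] rk=6  ker:npt,ptx
∂1c = −4·{b} − 3·{n} + 4·{p} − {s} + {t} + 3·{x}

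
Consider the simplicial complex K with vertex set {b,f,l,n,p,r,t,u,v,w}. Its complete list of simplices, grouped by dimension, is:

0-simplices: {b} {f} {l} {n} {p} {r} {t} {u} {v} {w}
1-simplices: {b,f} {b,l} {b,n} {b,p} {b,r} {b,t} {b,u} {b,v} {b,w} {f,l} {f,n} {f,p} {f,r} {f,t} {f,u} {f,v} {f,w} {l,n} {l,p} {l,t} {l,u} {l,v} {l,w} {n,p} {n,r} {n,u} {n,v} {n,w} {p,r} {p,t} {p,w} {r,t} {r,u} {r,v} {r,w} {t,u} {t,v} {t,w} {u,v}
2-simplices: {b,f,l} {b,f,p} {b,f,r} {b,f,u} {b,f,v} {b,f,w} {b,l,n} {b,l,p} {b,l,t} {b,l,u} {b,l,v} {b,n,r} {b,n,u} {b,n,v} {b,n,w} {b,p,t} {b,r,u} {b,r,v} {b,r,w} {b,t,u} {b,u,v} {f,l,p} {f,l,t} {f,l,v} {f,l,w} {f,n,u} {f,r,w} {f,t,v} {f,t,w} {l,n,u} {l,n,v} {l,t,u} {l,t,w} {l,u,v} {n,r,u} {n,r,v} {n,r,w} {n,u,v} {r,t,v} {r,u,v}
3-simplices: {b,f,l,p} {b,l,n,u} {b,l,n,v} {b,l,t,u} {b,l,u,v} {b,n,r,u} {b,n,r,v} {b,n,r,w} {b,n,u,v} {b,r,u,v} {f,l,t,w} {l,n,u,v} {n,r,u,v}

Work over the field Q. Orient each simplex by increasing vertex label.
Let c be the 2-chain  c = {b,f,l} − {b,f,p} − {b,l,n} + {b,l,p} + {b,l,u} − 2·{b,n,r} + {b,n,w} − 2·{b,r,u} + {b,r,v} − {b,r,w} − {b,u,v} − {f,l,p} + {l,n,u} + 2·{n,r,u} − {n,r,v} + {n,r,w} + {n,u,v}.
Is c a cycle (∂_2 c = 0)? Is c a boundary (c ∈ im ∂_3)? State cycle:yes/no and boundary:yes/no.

cycle:yes boundary:yes

n_0=10 n_1=39 n_2=40 n_3=13  [Q]
∂1: piv[bf,bl,bn,bp,br,bt,bu,bv,bw] rk=9  ker:fl,fn,fp,fr,ft,fu,fv,fw,ln,lp,lt,lu,lv,lw,np,nr,nu,nv,nw,pr,pt,pw,rt,ru,rv,rw,tu,tv,tw,uv
∂2: piv[bfl,bfp,bfr,bfu,bfv,bfw,bln,blp,blt,blu,blv,bnr,bnu,bnv,bnw,bpt,bru,brv,brw,btu,buv,flt,flw,fnu,ftv,ftw,rtv] rk=27  ker:flp,flv,frw,lnu,lnv,ltu,ltw,luv,nru,nrv,nrw,nuv,ruv
∂3: piv[bflp,blnu,blnv,bltu,bluv,bnru,bnrv,bnrw,bnuv,bruv,fltw] rk=11  ker:lnuv,nruv
∂2c = 0
c vs im∂3: reduces to 0 ⇒ boundary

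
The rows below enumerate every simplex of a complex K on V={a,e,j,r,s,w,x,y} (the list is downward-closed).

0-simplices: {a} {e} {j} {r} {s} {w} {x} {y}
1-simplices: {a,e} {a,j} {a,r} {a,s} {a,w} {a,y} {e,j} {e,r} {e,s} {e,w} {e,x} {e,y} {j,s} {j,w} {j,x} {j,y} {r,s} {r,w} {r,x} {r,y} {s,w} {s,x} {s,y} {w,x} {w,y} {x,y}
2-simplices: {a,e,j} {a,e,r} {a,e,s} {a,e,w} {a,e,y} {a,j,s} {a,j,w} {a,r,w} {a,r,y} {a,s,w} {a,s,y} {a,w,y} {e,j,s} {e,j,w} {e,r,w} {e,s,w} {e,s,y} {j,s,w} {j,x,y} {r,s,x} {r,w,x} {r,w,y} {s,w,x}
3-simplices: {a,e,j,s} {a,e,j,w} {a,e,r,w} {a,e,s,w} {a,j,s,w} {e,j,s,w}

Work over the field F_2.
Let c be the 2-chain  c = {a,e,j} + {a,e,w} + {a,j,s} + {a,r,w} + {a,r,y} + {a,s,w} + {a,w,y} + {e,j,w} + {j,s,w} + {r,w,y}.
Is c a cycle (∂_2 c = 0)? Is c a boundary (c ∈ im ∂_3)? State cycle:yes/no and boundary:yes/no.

n_0=8 n_1=26 n_2=23 n_3=6  [Z2]
∂1: piv[ae,aj,ar,as,aw,ay,ex] rk=7  ker:ej,er,es,ew,ey,js,jw,jx,jy,rs,rw,rx,ry,sw,sx,sy,wx,wy,xy
∂2: piv[aej,aer,aes,aew,aey,ajs,ajw,arw,ary,asw,asy,awy,jxy,rsx,rwx,swx] rk=16  ker:ejs,ejw,erw,esw,esy,jsw,rwy
∂3: piv[aejs,aejw,aerw,aesw,ajsw] rk=5  ker:ejsw
∂2c = 0
c vs im∂3: residual ≠ 0 ⇒ not boundary

cycle:yes boundary:no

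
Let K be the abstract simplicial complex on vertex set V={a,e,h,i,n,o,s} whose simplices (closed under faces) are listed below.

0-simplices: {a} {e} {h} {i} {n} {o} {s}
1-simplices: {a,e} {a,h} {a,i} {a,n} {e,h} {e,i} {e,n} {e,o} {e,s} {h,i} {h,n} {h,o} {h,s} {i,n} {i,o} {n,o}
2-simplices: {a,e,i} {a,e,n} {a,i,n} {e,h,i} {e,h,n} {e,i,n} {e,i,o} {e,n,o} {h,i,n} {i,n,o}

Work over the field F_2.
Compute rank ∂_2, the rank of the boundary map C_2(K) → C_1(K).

n_0=7 n_1=16 n_2=10  [Z2]
∂1: piv[ae,ah,ai,an,eo,es] rk=6  ker:eh,ei,en,hi,hn,ho,hs,in,io,no
∂2: piv[aei,aen,ain,ehi,ehn,eio,eno] rk=7  ker:ein,hin,ino
rk∂_2=7

rank∂_2=7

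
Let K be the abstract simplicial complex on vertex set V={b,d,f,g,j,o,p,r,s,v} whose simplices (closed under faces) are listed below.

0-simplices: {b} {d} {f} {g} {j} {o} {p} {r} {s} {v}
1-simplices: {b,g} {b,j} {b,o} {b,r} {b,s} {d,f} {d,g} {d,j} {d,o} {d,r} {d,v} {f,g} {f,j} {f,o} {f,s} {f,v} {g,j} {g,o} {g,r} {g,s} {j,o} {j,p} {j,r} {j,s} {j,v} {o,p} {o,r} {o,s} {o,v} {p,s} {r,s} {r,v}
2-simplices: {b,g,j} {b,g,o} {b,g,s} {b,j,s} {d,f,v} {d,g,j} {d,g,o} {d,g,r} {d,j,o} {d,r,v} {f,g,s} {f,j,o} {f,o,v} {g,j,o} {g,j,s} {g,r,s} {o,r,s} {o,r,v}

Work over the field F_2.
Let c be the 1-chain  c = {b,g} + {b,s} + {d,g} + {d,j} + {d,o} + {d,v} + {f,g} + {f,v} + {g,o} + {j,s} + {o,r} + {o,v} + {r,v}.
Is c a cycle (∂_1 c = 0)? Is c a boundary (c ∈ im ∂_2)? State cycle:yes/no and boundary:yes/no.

cycle:yes boundary:no

n_0=10 n_1=32 n_2=18  [Z2]
∂1: piv[bg,bj,bo,br,bs,df,dg,dv,jp] rk=9  ker:dj,do,dr,fg,fj,fo,fs,fv,gj,go,gr,gs,jo,jr,js,jv,op,or,os,ov,ps,rs,rv
∂2: piv[bgj,bgo,bgs,bjs,dfv,dgj,dgo,dgr,djo,drv,fgs,fjo,fov,grs,ors,orv] rk=16  ker:gjo,gjs
∂1c = 0
c vs im∂2: residual ≠ 0 ⇒ not boundary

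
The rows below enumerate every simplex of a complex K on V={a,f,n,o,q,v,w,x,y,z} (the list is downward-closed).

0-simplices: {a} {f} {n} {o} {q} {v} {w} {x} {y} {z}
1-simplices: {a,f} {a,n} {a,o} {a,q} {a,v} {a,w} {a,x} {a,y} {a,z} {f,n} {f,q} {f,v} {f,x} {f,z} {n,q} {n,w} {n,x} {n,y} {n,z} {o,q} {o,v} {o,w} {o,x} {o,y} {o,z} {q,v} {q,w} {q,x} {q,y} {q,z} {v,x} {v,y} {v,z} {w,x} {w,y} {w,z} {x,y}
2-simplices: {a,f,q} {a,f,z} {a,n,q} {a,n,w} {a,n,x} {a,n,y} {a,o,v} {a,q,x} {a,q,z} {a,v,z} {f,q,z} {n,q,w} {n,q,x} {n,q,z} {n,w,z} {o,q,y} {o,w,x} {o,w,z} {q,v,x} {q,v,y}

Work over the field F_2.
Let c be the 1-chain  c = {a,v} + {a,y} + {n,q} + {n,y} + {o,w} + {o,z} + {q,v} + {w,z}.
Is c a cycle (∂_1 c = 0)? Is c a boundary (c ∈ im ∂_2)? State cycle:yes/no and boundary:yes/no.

n_0=10 n_1=37 n_2=20  [Z2]
∂1: piv[af,an,ao,aq,av,aw,ax,ay,az] rk=9  ker:fn,fq,fv,fx,fz,nq,nw,nx,ny,nz,oq,ov,ow,ox,oy,oz,qv,qw,qx,qy,qz,vx,vy,vz,wx,wy,wz,xy
∂2: piv[afq,afz,anq,anw,anx,any,aov,aqx,aqz,avz,nqw,nqz,nwz,oqy,owx,owz,qvx,qvy] rk=18  ker:fqz,nqx
∂1c = 0
c vs im∂2: residual ≠ 0 ⇒ not boundary

cycle:yes boundary:no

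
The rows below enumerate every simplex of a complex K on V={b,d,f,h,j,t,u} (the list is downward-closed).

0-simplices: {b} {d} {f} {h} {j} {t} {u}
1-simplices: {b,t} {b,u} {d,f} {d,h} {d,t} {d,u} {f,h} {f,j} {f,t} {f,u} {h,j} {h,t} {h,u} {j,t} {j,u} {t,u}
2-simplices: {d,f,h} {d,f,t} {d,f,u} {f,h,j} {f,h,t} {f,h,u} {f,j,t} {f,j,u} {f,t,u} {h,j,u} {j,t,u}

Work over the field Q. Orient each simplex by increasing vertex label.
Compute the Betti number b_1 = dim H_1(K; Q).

b_1=1

n_0=7 n_1=16 n_2=11  [Q]
∂1: piv[bt,bu,df,dh,dt,fj] rk=6  ker:du,fh,ft,fu,hj,ht,hu,jt,ju,tu
∂2: piv[dfh,dft,dfu,fhj,fht,fhu,fjt,fju,ftu] rk=9  ker:hju,jtu
b_1=(16−6)−9=1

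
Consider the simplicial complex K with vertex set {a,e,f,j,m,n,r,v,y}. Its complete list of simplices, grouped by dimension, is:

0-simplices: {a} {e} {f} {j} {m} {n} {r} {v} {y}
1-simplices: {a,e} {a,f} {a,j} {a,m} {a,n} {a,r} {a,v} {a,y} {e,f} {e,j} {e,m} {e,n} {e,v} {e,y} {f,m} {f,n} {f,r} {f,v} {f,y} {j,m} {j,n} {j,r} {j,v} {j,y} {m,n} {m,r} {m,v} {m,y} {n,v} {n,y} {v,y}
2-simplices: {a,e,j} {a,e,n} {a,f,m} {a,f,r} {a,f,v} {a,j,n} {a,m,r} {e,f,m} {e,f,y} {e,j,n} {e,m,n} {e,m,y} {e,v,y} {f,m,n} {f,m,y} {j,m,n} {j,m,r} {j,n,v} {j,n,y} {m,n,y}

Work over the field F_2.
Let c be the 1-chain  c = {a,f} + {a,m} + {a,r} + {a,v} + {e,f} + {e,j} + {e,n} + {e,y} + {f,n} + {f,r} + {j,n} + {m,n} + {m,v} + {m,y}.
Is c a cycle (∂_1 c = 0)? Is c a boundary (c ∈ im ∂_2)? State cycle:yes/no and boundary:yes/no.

cycle:yes boundary:no

n_0=9 n_1=31 n_2=20  [Z2]
∂1: piv[ae,af,aj,am,an,ar,av,ay] rk=8  ker:ef,ej,em,en,ev,ey,fm,fn,fr,fv,fy,jm,jn,jr,jv,jy,mn,mr,mv,my,nv,ny,vy
∂2: piv[aej,aen,afm,afr,afv,ajn,amr,efm,efy,emn,emy,evy,fmn,jmn,jmr,jnv,jny,mny] rk=18  ker:ejn,fmy
∂1c = 0
c vs im∂2: residual ≠ 0 ⇒ not boundary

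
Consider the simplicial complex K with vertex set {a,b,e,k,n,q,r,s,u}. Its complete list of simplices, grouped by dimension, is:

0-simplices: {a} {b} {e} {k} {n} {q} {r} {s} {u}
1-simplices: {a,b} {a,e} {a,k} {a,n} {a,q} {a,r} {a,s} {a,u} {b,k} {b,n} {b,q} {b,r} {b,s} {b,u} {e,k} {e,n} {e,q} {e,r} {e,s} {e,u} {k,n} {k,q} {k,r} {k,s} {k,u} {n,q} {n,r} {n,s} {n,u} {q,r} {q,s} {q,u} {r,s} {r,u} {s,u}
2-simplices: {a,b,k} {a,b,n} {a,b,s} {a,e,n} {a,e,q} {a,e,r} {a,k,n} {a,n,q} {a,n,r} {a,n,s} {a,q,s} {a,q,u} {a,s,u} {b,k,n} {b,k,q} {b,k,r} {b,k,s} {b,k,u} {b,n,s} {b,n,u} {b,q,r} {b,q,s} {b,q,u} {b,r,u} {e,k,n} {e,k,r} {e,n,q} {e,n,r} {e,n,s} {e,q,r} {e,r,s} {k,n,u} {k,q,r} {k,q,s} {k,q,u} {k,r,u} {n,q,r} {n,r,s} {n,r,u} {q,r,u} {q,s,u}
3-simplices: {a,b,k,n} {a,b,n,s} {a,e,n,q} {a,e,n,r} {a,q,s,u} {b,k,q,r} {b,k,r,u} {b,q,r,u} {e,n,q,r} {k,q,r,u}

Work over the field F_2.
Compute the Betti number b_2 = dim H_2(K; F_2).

n_0=9 n_1=35 n_2=41 n_3=10  [Z2]
∂1: piv[ab,ae,ak,an,aq,ar,as,au] rk=8  ker:bk,bn,bq,br,bs,bu,ek,en,eq,er,es,eu,kn,kq,kr,ks,ku,nq,nr,ns,nu,qr,qs,qu,rs,ru,su
∂2: piv[abk,abn,abs,aen,aeq,aer,akn,anq,anr,ans,aqs,aqu,asu,bkq,bkr,bks,bku,bnu,bqr,bqs,bqu,bru,ekn,ekr,ens,ers] rk=26  ker:bkn,bns,enq,enr,eqr,knu,kqr,kqs,kqu,kru,nqr,nrs,nru,qru,qsu
∂3: piv[abkn,abns,aenq,aenr,aqsu,bkqr,bkru,bqru,enqr,kqru] rk=10
b_2=(41−26)−10=5

b_2=5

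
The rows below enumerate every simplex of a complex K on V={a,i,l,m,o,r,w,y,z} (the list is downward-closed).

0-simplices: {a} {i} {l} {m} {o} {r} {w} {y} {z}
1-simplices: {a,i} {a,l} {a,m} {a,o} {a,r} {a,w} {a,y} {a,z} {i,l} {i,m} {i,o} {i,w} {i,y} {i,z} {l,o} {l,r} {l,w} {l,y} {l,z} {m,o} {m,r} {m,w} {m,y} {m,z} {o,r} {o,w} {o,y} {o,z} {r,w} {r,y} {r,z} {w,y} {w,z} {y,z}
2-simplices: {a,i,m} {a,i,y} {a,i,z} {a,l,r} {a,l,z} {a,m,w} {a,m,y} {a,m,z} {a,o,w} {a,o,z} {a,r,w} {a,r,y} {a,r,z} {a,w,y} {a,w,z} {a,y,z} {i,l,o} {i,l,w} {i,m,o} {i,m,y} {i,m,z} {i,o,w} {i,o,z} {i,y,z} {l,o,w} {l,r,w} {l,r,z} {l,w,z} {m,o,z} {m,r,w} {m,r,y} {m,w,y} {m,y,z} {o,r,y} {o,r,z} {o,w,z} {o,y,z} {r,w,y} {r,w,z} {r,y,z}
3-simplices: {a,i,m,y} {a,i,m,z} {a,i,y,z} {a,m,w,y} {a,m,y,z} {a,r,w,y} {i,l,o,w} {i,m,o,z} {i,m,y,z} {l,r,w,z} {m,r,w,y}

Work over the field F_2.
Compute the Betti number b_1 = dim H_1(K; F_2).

b_1=1

n_0=9 n_1=34 n_2=40 n_3=11  [Z2]
∂1: piv[ai,al,am,ao,ar,aw,ay,az] rk=8  ker:il,im,io,iw,iy,iz,lo,lr,lw,ly,lz,mo,mr,mw,my,mz,or,ow,oy,oz,rw,ry,rz,wy,wz,yz
∂2: piv[aim,aiy,aiz,alr,alz,amw,amy,amz,aow,aoz,arw,ary,arz,awy,awz,ayz,ilo,ilw,imo,iow,ioz,lrw,mrw,ory,orz] rk=25  ker:imy,imz,iyz,low,lrz,lwz,moz,mry,mwy,myz,owz,oyz,rwy,rwz,ryz
∂3: piv[aimy,aimz,aiyz,amwy,amyz,arwy,ilow,imoz,lrwz,mrwy] rk=10  ker:imyz
b_1=(34−8)−25=1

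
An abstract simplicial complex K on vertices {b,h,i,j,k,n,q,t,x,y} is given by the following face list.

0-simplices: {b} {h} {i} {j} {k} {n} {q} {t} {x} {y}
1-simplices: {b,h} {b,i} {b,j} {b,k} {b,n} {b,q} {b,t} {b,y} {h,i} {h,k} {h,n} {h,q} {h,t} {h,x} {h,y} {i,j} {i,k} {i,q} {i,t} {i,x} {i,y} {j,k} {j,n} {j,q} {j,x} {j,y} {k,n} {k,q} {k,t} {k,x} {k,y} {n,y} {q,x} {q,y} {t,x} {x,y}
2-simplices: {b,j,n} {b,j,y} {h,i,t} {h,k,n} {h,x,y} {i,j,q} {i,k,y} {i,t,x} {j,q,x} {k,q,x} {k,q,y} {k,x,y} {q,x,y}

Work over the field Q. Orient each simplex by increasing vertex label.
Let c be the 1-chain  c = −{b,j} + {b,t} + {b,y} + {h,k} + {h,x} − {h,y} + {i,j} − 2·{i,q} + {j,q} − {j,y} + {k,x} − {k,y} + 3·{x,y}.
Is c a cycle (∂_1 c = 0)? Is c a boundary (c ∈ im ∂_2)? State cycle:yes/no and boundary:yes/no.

cycle:no boundary:no

n_0=10 n_1=36 n_2=13  [Q]
∂1: piv[bh,bi,bj,bk,bn,bq,bt,by,hx] rk=9  ker:hi,hk,hn,hq,ht,hy,ij,ik,iq,it,ix,iy,jk,jn,jq,jx,jy,kn,kq,kt,kx,ky,ny,qx,qy,tx,xy
∂2: piv[bjn,bjy,hit,hkn,hxy,ijq,iky,itx,jqx,kqx,kqy,kxy] rk=12  ker:qxy
∂1c = −{b} − {h} + {i} + {k} − {q} + {t} − {x} + {y}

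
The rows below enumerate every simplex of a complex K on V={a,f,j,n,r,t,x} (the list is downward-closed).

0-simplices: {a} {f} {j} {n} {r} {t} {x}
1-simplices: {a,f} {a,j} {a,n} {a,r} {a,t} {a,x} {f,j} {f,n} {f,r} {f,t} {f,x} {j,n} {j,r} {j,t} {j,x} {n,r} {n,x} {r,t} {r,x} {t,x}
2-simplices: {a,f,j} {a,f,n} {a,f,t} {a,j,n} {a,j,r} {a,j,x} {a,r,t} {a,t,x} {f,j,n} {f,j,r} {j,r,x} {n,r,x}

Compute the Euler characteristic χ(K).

n_0=7 n_1=20 n_2=12
χ=+7−20+12=-1

χ(K)=-1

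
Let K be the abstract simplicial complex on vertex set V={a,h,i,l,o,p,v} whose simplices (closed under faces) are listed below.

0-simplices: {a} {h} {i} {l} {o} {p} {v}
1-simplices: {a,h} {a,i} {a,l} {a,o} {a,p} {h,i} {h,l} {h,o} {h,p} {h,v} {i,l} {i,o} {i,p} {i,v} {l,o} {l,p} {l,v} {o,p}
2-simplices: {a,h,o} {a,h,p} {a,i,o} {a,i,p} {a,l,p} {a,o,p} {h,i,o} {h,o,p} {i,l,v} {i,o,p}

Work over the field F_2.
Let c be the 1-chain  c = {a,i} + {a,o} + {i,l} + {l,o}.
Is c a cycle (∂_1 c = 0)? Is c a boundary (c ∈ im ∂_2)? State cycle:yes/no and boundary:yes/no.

cycle:yes boundary:no

n_0=7 n_1=18 n_2=10  [Z2]
∂1: piv[ah,ai,al,ao,ap,hv] rk=6  ker:hi,hl,ho,hp,il,io,ip,iv,lo,lp,lv,op
∂2: piv[aho,ahp,aio,aip,alp,aop,hio,ilv] rk=8  ker:hop,iop
∂1c = 0
c vs im∂2: residual ≠ 0 ⇒ not boundary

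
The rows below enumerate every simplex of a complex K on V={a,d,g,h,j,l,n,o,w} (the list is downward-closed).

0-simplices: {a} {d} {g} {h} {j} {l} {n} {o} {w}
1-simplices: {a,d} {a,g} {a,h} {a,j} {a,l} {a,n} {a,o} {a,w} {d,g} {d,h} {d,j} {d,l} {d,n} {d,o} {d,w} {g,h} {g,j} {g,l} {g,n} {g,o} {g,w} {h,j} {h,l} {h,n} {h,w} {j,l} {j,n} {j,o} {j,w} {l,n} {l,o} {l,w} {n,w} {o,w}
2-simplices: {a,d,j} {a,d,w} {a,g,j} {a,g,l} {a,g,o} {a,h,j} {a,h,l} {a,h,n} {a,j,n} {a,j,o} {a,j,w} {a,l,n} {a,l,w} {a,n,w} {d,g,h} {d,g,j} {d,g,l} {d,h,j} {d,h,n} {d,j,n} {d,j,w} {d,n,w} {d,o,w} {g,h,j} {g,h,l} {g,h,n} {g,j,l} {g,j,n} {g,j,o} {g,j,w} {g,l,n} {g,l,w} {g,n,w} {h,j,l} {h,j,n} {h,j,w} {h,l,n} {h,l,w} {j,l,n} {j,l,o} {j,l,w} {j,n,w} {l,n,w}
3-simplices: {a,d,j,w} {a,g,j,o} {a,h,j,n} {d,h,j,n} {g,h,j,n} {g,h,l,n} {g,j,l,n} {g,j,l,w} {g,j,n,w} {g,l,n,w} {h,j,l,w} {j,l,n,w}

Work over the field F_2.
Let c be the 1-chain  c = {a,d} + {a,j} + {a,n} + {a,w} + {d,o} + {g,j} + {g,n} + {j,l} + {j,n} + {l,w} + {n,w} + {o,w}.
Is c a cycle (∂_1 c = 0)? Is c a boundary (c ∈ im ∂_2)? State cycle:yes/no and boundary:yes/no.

cycle:yes boundary:yes

n_0=9 n_1=34 n_2=43 n_3=12  [Z2]
∂1: piv[ad,ag,ah,aj,al,an,ao,aw] rk=8  ker:dg,dh,dj,dl,dn,do,dw,gh,gj,gl,gn,go,gw,hj,hl,hn,hw,jl,jn,jo,jw,ln,lo,lw,nw,ow
∂2: piv[adj,adw,agj,agl,ago,ahj,ahl,ahn,ajn,ajo,ajw,aln,alw,anw,dgh,dgj,dgl,dhj,dhn,dow,ghn,gjl,gjw,hjw,jlo] rk=25  ker:djn,djw,dnw,ghj,ghl,gjn,gjo,gln,glw,gnw,hjl,hjn,hln,hlw,jln,jlw,jnw,lnw
∂3: piv[adjw,agjo,ahjn,dhjn,ghjn,ghln,gjln,gjlw,gjnw,glnw,hjlw] rk=11  ker:jlnw
∂1c = 0
c vs im∂2: reduces to 0 ⇒ boundary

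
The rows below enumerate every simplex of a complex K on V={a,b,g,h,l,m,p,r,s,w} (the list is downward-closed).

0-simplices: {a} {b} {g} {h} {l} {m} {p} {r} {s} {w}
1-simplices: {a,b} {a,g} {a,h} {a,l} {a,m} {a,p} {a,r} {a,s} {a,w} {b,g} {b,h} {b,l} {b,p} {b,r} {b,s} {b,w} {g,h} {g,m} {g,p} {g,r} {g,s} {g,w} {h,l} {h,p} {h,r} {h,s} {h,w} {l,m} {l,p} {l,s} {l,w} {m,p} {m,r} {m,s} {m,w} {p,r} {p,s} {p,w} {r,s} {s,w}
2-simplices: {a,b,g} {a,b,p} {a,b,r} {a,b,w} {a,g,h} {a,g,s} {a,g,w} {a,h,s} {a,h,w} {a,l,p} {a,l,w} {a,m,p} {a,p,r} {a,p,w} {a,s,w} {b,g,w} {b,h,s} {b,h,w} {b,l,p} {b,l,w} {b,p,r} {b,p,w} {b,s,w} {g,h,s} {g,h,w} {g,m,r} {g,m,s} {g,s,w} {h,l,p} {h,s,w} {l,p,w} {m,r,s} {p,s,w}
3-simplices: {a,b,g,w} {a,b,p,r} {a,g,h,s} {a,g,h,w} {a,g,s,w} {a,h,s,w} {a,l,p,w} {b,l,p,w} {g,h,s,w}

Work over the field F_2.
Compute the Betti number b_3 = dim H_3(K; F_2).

n_0=10 n_1=40 n_2=33 n_3=9  [Z2]
∂1: piv[ab,ag,ah,al,am,ap,ar,as,aw] rk=9  ker:bg,bh,bl,bp,br,bs,bw,gh,gm,gp,gr,gs,gw,hl,hp,hr,hs,hw,lm,lp,ls,lw,mp,mr,ms,mw,pr,ps,pw,rs,sw
∂2: piv[abg,abp,abr,abw,agh,ags,agw,ahs,ahw,alp,alw,amp,apr,apw,asw,bhs,bhw,blp,gmr,gms,hlp,mrs,psw] rk=23  ker:bgw,blw,bpr,bpw,bsw,ghs,ghw,gsw,hsw,lpw
∂3: piv[abgw,abpr,aghs,aghw,agsw,ahsw,alpw,blpw] rk=8  ker:ghsw
b_3=(9−8)−0=1

b_3=1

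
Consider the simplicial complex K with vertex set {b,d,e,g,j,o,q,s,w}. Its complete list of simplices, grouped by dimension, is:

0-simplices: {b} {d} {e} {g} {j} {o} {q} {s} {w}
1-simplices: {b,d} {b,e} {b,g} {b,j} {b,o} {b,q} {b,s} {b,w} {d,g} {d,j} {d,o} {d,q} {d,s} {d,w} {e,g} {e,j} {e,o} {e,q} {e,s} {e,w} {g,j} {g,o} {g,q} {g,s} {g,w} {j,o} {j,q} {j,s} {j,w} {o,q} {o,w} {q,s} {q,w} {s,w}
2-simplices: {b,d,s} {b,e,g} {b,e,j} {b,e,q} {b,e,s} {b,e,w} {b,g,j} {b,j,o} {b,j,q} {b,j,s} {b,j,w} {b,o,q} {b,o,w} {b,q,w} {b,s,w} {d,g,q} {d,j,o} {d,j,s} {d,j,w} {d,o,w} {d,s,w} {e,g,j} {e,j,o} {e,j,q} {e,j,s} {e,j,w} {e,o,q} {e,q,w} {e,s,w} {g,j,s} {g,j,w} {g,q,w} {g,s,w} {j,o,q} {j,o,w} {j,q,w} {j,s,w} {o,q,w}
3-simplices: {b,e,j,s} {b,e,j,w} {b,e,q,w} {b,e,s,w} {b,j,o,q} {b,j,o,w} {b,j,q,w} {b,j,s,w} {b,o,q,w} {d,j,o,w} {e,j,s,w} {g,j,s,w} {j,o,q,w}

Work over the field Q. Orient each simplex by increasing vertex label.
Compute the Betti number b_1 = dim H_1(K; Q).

n_0=9 n_1=34 n_2=38 n_3=13  [Q]
∂1: piv[bd,be,bg,bj,bo,bq,bs,bw] rk=8  ker:dg,dj,do,dq,ds,dw,eg,ej,eo,eq,es,ew,gj,go,gq,gs,gw,jo,jq,js,jw,oq,ow,qs,qw,sw
∂2: piv[bds,beg,bej,beq,bes,bew,bgj,bjo,bjq,bjs,bjw,boq,bow,bqw,bsw,dgq,djo,djs,djw,ejo,gjs,gjw,gqw] rk=23  ker:dow,dsw,egj,ejq,ejs,ejw,eoq,eqw,esw,gsw,joq,jow,jqw,jsw,oqw
∂3: piv[bejs,bejw,beqw,besw,bjoq,bjow,bjqw,bjsw,boqw,djow,gjsw] rk=11  ker:ejsw,joqw
b_1=(34−8)−23=3

b_1=3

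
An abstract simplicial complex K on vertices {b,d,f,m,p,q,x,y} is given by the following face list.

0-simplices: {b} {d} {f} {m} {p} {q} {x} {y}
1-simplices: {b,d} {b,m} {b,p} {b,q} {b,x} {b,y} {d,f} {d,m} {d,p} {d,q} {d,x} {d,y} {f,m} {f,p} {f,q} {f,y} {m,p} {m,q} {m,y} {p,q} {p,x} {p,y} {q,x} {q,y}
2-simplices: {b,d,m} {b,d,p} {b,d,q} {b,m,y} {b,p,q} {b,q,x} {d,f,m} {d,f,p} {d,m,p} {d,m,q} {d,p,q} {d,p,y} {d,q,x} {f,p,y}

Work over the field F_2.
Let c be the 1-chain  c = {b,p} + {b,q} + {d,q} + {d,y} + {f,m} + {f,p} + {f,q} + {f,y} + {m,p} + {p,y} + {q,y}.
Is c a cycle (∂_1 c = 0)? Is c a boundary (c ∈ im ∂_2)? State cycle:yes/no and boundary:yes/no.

n_0=8 n_1=24 n_2=14  [Z2]
∂1: piv[bd,bm,bp,bq,bx,by,df] rk=7  ker:dm,dp,dq,dx,dy,fm,fp,fq,fy,mp,mq,my,pq,px,py,qx,qy
∂2: piv[bdm,bdp,bdq,bmy,bpq,bqx,dfm,dfp,dmp,dmq,dpy,dqx,fpy] rk=13  ker:dpq
∂1c = 0
c vs im∂2: residual ≠ 0 ⇒ not boundary

cycle:yes boundary:no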